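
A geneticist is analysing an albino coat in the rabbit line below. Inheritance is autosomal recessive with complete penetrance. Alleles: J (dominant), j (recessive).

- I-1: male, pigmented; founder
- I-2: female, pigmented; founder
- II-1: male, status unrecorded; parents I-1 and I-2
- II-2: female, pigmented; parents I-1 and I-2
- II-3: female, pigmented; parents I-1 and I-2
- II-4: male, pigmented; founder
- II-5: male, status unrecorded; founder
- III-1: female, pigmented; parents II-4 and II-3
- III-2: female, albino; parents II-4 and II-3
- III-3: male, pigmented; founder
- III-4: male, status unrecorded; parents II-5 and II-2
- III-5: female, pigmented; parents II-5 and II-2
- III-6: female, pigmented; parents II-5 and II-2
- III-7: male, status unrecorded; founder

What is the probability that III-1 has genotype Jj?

II-4 is pigmented so carries J and passed j to III-2 (jj), so II-4 is Jj.
II-3 is pigmented so carries J and passed j to III-2 (jj), so II-3 is Jj.
Their cross gives offspring ratios 1/4 JJ : 1/2 Jj : 1/4 jj. Conditioning on III-1 being pigmented, P(Jj) = 1/2 / 3/4 = 2/3.

2/3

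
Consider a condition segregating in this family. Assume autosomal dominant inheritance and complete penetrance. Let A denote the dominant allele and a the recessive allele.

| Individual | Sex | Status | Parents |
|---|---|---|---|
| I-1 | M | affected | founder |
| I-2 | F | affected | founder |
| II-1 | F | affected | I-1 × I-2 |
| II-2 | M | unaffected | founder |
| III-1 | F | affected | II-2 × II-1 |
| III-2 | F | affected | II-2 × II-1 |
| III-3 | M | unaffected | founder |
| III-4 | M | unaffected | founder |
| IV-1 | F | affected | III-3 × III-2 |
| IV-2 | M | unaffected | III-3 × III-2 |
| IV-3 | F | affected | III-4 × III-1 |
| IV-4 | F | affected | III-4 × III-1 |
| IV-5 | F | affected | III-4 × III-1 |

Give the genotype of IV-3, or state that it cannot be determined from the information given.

From phenotype alone, IV-3 is AA or Aa.
IV-3 is affected so carries A and received a from III-4 (aa), so IV-3 is Aa.

Aa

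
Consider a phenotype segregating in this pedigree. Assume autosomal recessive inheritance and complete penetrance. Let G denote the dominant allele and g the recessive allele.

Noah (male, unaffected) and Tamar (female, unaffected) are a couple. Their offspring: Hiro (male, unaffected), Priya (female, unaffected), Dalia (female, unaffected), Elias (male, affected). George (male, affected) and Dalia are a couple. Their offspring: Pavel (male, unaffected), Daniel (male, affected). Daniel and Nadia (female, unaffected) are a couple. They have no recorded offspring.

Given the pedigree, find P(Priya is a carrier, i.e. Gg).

Noah is unaffected so carries G and passed g to Elias (gg), so Noah is Gg.
Tamar is unaffected so carries G and passed g to Elias (gg), so Tamar is Gg.
Their cross gives offspring ratios 1/4 GG : 1/2 Gg : 1/4 gg. Conditioning on Priya being unaffected, P(Gg) = 1/2 / 3/4 = 2/3.

2/3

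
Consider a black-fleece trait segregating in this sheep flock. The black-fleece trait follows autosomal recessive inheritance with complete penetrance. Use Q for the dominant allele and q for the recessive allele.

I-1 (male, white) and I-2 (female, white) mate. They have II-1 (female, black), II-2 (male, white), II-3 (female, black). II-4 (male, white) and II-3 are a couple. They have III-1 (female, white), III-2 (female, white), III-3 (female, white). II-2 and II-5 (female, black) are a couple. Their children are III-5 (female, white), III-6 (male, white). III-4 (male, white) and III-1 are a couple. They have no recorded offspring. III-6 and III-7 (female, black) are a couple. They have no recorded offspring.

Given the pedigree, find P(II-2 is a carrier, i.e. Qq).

I-1 is white so carries Q and passed q to II-1 (qq), so I-1 is Qq.
I-2 is white so carries Q and passed q to II-1 (qq), so I-2 is Qq.
Their cross gives offspring ratios 1/4 QQ : 1/2 Qq : 1/4 qq. Conditioning on II-2 being white, P(Qq) = 1/2 / 3/4 = 2/3 before taking II-2's own offspring into account.
II-5 is black, so II-5 is qq.
Now use II-2's offspring. Probability of each recorded status — white daughter III-5: 1/2 if II-2 is Qq, 1 if QQ; white son III-6: 1/2 if II-2 is Qq, 1 if QQ.
Bayes: P(Qq) = 2/3·1/4 / (2/3·1/4 + 1/3·1) = 1/3.

1/3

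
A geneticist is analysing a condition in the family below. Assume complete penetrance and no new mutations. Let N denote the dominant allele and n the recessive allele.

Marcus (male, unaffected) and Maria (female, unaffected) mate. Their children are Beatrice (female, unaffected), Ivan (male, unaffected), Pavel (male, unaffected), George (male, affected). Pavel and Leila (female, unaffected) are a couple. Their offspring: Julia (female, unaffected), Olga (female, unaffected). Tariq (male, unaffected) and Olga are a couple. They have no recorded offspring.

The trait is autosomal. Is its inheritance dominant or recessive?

recessive

Marcus and Maria are both unaffected yet have an affected child George. Under dominance, an affected child requires at least one affected parent, so the trait cannot be dominant.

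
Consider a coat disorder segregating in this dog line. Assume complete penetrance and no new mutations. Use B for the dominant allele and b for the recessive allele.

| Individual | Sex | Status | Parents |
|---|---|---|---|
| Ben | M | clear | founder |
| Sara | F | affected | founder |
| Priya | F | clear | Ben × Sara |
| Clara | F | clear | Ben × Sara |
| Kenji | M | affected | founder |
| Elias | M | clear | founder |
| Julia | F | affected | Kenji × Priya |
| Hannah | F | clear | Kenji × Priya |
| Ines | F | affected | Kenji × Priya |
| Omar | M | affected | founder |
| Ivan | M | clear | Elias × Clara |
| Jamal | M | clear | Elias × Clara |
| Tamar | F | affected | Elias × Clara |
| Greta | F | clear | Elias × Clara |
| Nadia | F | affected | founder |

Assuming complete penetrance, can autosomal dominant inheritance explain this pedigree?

No

Under autosomal dominant, Tamar (affected, female) cannot arise from Elias (clear) × Clara (clear).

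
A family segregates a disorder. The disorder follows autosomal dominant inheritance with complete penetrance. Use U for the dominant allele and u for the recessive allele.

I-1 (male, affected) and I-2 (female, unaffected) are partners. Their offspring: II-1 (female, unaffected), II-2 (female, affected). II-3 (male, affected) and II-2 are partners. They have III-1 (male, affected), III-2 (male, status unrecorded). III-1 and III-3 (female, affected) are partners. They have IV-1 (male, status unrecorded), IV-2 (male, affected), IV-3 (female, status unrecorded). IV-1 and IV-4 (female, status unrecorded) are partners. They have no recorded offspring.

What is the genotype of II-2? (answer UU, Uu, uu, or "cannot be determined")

From phenotype alone, II-2 is UU or Uu.
II-2 is affected so carries U and received u from I-2 (uu), so II-2 is Uu.

Uu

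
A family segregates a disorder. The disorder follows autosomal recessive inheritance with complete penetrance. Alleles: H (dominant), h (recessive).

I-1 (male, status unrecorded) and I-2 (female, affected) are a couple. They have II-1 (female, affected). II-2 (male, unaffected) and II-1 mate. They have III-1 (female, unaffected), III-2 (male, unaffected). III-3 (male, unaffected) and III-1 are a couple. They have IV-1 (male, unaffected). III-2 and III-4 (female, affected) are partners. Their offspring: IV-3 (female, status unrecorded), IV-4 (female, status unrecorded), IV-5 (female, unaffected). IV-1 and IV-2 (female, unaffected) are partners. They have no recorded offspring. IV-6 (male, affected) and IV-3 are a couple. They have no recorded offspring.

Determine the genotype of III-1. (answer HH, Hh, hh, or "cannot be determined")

Hh

From phenotype alone, III-1 is HH or Hh.
III-1 is unaffected so carries H and received h from II-1 (hh), so III-1 is Hh.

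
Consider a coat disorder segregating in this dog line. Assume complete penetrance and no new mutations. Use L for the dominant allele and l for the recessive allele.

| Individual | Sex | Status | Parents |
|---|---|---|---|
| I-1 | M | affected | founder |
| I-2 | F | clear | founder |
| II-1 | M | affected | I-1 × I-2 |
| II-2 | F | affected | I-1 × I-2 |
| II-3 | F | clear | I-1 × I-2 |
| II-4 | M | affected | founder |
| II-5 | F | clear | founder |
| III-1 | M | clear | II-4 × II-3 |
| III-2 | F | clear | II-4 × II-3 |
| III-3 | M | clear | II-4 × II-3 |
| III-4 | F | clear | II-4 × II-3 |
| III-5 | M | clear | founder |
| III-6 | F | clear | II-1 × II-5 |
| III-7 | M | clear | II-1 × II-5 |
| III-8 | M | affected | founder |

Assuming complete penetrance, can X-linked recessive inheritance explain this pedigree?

A consistent assignment under X-linked recessive exists: I-1 X^l Y, I-2 X^L X^l, II-1 X^l Y, II-2 X^l X^l, II-3 X^L X^l, II-4 X^l Y, II-5 X^L X^L, III-1 X^L Y, III-2 X^L X^l, III-3 X^L Y, III-4 X^L X^l, III-5 X^L Y, III-6 X^L X^l, III-7 X^L Y, III-8 X^l Y.
In this assignment every recorded phenotype matches its genotype and every non-founder's genotype is obtainable from its parents' genotypes, so the pedigree is consistent.

Yes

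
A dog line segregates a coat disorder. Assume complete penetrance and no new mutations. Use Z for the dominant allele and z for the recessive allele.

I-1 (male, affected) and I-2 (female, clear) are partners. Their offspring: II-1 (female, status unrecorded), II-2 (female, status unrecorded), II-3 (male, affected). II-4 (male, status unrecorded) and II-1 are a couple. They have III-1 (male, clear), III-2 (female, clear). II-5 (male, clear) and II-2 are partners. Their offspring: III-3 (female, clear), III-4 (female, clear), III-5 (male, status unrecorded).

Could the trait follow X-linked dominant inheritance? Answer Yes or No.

Under X-linked dominant, II-3 (affected, male) cannot arise from I-1 (affected) × I-2 (clear).

No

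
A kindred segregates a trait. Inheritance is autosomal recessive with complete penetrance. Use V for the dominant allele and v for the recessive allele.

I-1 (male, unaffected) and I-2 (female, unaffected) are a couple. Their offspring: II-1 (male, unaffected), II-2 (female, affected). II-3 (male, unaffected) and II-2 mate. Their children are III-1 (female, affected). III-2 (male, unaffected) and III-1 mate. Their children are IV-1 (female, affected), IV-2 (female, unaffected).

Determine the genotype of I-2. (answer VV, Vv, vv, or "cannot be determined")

From phenotype alone, I-2 is VV or Vv.
I-2 is unaffected so carries V and passed v to II-2 (vv), so I-2 is Vv.

Vv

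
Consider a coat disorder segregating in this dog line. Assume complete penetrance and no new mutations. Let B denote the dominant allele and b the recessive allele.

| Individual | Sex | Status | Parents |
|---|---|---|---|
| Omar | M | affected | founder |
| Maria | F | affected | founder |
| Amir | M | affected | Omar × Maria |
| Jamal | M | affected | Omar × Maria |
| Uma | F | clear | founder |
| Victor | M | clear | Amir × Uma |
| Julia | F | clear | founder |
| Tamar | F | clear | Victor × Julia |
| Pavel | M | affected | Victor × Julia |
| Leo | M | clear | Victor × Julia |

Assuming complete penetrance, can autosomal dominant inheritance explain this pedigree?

No

Under autosomal dominant, Pavel (affected, male) cannot arise from Victor (clear) × Julia (clear).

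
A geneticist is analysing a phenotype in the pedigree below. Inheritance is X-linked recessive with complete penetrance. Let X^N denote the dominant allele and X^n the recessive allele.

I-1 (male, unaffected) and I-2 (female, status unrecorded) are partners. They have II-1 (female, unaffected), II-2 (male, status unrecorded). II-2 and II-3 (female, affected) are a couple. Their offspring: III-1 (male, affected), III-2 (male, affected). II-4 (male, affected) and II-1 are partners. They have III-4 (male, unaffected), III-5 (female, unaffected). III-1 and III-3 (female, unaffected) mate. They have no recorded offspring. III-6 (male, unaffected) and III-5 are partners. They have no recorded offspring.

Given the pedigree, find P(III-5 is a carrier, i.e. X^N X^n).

1

III-5 is unaffected so carries N and received n from II-4 (X^n Y), so III-5 is X^N X^n, giving P(X^N X^n) = 1.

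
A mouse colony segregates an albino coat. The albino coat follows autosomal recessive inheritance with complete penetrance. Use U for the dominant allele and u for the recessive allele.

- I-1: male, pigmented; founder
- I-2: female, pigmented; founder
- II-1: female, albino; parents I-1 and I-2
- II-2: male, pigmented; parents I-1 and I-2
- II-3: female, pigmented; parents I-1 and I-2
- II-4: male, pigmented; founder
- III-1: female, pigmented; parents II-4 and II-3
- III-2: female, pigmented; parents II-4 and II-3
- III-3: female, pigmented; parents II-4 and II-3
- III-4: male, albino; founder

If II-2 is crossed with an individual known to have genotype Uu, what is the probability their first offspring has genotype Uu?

1/2

I-1 is pigmented so carries U and passed u to II-1 (uu), so I-1 is Uu.
I-2 is pigmented so carries U and passed u to II-1 (uu), so I-2 is Uu.
II-2 is a pigmented offspring of I-1 (Uu) × I-2 (Uu), whose cross gives 1/4 UU : 1/2 Uu : 1/4 uu; conditioning on being pigmented, II-2 is UU with probability 1/3, Uu with probability 2/3.
Summing over parental genotype combinations, P(offspring has genotype Uu) = 1/3·1/2 + 2/3·1/2 = 1/2.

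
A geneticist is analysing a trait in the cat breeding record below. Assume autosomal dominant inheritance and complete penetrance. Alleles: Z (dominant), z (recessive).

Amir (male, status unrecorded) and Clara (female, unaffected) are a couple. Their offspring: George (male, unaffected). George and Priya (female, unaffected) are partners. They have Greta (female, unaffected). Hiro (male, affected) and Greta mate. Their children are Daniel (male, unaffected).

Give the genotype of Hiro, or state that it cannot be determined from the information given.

Zz

From phenotype alone, Hiro is ZZ or Zz.
Hiro is affected so carries Z and passed z to Daniel (zz), so Hiro is Zz.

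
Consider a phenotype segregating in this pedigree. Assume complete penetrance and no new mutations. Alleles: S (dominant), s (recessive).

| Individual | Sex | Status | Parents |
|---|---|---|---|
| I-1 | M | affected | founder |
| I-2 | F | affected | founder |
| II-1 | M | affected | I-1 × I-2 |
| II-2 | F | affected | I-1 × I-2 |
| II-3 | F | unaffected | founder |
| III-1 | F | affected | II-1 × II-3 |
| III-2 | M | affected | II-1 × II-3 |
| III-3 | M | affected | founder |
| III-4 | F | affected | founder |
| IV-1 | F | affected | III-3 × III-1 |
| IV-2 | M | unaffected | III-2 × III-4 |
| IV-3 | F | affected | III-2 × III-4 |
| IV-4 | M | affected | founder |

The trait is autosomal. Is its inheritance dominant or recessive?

dominant

III-2 and III-4 are both affected yet have an unaffected child IV-2. Under a recessive model two affected parents are homozygous and every child would be affected, so the trait cannot be recessive.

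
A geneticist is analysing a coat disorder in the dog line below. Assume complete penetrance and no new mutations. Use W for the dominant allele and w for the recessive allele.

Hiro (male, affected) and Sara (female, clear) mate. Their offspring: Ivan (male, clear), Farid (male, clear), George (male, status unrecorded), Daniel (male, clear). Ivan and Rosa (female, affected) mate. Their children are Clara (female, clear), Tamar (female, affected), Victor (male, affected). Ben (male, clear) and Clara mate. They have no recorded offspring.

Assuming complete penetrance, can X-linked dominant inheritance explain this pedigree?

A consistent assignment under X-linked dominant exists: Hiro X^W Y, Sara X^w X^w, Ivan X^w Y, Farid X^w Y, George X^w Y, Daniel X^w Y, Rosa X^W X^w, Clara X^w X^w, Tamar X^W X^w, Victor X^W Y, Ben X^w Y.
In this assignment every recorded phenotype matches its genotype and every non-founder's genotype is obtainable from its parents' genotypes, so the pedigree is consistent.

Yes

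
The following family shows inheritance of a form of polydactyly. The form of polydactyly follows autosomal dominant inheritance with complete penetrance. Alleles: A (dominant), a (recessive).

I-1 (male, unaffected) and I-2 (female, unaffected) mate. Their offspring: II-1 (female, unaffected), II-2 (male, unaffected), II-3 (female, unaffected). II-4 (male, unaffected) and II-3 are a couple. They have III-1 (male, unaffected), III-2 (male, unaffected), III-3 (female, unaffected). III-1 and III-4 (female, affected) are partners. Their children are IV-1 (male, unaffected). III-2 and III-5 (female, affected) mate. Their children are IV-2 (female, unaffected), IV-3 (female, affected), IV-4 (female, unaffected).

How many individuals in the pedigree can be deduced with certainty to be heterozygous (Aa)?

3

Obligate heterozygotes: III-4 is affected so carries A and passed a to IV-1 (aa), so III-4 is Aa; III-5 is affected so carries A and passed a to IV-2 (aa), so III-5 is Aa; IV-3 is affected so carries A and received a from III-2 (aa), so IV-3 is Aa.
Every other individual is either homozygous by phenotype or has at least one consistent homozygous assignment, so the count is 3.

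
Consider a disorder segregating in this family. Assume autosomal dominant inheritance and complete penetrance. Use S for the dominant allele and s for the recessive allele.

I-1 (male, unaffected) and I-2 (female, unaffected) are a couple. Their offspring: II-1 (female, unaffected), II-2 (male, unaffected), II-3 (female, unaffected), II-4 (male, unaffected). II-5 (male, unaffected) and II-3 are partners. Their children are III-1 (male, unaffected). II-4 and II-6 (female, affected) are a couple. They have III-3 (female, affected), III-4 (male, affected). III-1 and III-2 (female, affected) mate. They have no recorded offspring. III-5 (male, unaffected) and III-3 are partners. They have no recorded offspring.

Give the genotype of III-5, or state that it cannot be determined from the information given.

ss

III-5 is unaffected, so III-5 is ss.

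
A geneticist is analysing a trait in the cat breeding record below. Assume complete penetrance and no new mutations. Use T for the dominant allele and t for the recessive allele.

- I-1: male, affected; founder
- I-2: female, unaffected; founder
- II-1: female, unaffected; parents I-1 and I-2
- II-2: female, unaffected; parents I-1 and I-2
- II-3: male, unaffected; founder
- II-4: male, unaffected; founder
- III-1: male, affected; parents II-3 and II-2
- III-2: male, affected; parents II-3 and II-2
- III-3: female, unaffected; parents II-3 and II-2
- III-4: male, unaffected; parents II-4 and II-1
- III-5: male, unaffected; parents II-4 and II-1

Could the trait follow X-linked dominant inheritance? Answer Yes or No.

No

Under X-linked dominant, II-1 (unaffected, female) cannot arise from I-1 (affected) × I-2 (unaffected).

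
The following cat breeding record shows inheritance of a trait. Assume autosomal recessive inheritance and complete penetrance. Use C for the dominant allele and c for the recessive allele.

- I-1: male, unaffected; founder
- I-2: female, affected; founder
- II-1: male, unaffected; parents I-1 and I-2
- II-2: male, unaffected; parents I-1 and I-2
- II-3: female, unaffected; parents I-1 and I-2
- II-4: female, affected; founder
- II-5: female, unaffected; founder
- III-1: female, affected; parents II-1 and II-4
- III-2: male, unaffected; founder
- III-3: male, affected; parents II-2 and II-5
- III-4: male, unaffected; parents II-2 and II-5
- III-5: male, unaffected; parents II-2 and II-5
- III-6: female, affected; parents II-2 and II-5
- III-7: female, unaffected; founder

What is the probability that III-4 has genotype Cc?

2/3

II-2 is unaffected so carries C and received c from I-2 (cc), so II-2 is Cc.
II-5 is unaffected so carries C and passed c to III-3 (cc), so II-5 is Cc.
Their cross gives offspring ratios 1/4 CC : 1/2 Cc : 1/4 cc. Conditioning on III-4 being unaffected, P(Cc) = 1/2 / 3/4 = 2/3.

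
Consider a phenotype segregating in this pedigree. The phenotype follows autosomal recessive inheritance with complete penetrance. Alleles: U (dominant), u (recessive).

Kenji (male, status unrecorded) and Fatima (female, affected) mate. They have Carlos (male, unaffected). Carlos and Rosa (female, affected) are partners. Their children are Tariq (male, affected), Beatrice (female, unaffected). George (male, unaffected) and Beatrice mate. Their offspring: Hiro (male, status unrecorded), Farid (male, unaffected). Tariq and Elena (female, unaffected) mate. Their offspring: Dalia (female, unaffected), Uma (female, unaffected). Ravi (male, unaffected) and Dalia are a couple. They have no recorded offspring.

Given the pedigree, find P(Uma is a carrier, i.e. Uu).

Uma is unaffected so carries U and received u from Tariq (uu), so Uma is Uu, giving P(Uu) = 1.

1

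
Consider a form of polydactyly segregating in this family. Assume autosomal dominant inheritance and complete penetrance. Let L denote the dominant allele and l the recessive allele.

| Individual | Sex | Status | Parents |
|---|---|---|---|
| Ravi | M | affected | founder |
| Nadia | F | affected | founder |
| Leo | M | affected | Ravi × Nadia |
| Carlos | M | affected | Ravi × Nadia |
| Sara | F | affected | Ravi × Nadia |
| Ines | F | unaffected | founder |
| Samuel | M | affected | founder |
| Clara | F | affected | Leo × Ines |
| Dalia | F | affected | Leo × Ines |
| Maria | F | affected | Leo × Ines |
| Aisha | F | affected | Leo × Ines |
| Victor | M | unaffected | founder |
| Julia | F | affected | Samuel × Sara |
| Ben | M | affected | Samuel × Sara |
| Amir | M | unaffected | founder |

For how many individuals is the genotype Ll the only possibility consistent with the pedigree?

4

Obligate heterozygotes: Clara is affected so carries L and received l from Ines (ll), so Clara is Ll; Dalia is affected so carries L and received l from Ines (ll), so Dalia is Ll; Maria is affected so carries L and received l from Ines (ll), so Maria is Ll; Aisha is affected so carries L and received l from Ines (ll), so Aisha is Ll.
Every other individual is either homozygous by phenotype or has at least one consistent homozygous assignment, so the count is 4.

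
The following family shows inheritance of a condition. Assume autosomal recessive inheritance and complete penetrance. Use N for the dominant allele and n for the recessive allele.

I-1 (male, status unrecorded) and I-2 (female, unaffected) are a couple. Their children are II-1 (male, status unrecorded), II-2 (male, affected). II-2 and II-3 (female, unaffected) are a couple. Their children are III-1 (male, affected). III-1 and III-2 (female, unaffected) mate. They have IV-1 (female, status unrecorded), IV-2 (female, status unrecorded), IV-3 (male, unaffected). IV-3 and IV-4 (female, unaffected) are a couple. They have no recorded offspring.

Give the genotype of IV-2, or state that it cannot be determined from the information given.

IV-2's phenotype is unrecorded, and no parent or child forces a single allele at both positions; consistent genotype assignments exist with IV-2 as Nn or nn.

cannot be determined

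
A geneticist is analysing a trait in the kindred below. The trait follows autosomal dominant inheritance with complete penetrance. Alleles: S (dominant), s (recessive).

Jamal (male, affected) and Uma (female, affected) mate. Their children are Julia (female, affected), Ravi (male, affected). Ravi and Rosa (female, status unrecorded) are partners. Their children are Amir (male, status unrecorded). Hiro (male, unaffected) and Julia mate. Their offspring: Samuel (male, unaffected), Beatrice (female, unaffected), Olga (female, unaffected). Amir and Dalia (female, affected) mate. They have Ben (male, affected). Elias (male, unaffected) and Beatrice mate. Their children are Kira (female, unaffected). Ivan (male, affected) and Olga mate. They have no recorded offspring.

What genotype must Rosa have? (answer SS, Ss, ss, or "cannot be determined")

Rosa's phenotype is unrecorded, and no parent or child forces a single allele at both positions; consistent genotype assignments exist with Rosa as SS or Ss or ss.

cannot be determined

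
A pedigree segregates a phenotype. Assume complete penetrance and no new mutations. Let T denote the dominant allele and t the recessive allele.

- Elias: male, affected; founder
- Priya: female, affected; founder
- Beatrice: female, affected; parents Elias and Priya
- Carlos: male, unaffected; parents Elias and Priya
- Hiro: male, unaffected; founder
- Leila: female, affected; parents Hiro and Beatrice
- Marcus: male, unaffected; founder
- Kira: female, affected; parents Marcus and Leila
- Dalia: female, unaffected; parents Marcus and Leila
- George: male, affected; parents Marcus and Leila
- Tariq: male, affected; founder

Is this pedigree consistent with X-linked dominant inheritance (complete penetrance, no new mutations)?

Yes

A consistent assignment under X-linked dominant exists: Elias X^T Y, Priya X^T X^t, Beatrice X^T X^T, Carlos X^t Y, Hiro X^t Y, Leila X^T X^t, Marcus X^t Y, Kira X^T X^t, Dalia X^t X^t, George X^T Y, Tariq X^T Y.
In this assignment every recorded phenotype matches its genotype and every non-founder's genotype is obtainable from its parents' genotypes, so the pedigree is consistent.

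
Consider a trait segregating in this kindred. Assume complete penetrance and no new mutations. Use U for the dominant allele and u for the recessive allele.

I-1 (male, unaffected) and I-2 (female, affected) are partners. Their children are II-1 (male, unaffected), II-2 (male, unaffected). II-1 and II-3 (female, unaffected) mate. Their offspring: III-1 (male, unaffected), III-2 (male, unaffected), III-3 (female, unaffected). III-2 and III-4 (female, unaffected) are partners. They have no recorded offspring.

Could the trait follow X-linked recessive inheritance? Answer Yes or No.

Under X-linked recessive, II-1 (unaffected, male) cannot arise from I-1 (unaffected) × I-2 (affected).

No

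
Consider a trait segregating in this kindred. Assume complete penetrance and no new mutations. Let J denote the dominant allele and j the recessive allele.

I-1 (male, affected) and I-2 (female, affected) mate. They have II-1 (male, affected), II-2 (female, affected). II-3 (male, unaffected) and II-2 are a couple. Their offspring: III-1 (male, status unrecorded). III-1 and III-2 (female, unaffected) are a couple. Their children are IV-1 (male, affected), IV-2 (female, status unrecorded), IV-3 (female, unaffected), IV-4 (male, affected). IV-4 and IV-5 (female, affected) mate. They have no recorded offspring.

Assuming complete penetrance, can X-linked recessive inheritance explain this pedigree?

Yes

A consistent assignment under X-linked recessive exists: I-1 X^j Y, I-2 X^j X^j, II-1 X^j Y, II-2 X^j X^j, II-3 X^J Y, III-1 X^j Y, III-2 X^J X^j, IV-1 X^j Y, IV-2 X^J X^j, IV-3 X^J X^j, IV-4 X^j Y, IV-5 X^j X^j.
In this assignment every recorded phenotype matches its genotype and every non-founder's genotype is obtainable from its parents' genotypes, so the pedigree is consistent.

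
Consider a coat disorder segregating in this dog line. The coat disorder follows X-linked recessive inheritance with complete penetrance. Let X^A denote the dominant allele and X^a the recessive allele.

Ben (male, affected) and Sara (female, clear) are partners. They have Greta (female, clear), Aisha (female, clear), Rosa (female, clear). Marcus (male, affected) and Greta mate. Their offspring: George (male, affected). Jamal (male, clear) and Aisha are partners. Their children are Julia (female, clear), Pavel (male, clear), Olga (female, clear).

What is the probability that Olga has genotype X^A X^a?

Jamal is clear, so Jamal is X^A Y.
Aisha is clear so carries A and received a from Ben (X^a Y), so Aisha is X^A X^a.
Their cross gives offspring ratios 1/2 X^A X^A : 1/2 X^A X^a. Conditioning on Olga being clear, P(X^A X^a) = 1/2 / 1 = 1/2.

1/2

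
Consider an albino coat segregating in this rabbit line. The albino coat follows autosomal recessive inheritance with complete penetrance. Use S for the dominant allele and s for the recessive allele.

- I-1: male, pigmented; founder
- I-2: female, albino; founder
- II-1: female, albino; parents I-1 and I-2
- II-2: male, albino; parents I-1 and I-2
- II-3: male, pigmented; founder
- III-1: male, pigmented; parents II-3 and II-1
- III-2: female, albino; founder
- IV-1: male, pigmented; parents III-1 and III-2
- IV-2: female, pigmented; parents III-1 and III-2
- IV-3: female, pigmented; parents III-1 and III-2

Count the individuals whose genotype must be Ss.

5

Obligate heterozygotes: I-1 is pigmented so carries S and passed s to II-1 (ss), so I-1 is Ss; III-1 is pigmented so carries S and received s from II-1 (ss), so III-1 is Ss; IV-1 is pigmented so carries S and received s from III-2 (ss), so IV-1 is Ss; IV-2 is pigmented so carries S and received s from III-2 (ss), so IV-2 is Ss; IV-3 is pigmented so carries S and received s from III-2 (ss), so IV-3 is Ss.
Every other individual is either homozygous by phenotype or has at least one consistent homozygous assignment, so the count is 5.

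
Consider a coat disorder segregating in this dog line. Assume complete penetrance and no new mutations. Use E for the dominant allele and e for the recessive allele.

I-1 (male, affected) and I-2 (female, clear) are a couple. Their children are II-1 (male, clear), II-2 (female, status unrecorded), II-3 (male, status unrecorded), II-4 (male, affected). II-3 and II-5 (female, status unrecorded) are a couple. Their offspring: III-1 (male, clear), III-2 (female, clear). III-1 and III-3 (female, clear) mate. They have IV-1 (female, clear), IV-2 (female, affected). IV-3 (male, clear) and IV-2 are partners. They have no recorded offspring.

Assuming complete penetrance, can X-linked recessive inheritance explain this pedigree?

No

Under X-linked recessive, IV-2 (affected, female) cannot arise from III-1 (clear) × III-3 (clear).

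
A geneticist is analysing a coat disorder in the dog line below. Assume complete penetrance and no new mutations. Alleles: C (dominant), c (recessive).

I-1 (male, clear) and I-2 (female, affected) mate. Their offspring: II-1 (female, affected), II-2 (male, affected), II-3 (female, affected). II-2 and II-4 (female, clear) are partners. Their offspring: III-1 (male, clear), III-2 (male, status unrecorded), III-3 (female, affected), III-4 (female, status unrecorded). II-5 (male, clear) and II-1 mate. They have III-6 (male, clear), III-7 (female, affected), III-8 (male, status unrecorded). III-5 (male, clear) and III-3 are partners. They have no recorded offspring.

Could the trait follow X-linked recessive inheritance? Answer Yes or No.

No

Under X-linked recessive, II-1 (affected, female) cannot arise from I-1 (clear) × I-2 (affected).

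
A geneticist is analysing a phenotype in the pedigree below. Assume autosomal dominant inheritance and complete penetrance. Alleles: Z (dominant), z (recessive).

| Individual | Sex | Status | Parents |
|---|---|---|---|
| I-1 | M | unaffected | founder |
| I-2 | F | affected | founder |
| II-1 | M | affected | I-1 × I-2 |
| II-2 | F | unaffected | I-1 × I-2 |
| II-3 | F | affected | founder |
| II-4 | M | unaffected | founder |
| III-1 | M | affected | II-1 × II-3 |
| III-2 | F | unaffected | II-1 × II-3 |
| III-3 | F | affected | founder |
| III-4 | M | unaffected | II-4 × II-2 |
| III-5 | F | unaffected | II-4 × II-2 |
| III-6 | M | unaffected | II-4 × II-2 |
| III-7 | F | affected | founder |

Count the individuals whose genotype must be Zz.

Obligate heterozygotes: I-2 is affected so carries Z and passed z to II-2 (zz), so I-2 is Zz; II-1 is affected so carries Z and received z from I-1 (zz), so II-1 is Zz; II-3 is affected so carries Z and passed z to III-2 (zz), so II-3 is Zz.
Every other individual is either homozygous by phenotype or has at least one consistent homozygous assignment, so the count is 3.

3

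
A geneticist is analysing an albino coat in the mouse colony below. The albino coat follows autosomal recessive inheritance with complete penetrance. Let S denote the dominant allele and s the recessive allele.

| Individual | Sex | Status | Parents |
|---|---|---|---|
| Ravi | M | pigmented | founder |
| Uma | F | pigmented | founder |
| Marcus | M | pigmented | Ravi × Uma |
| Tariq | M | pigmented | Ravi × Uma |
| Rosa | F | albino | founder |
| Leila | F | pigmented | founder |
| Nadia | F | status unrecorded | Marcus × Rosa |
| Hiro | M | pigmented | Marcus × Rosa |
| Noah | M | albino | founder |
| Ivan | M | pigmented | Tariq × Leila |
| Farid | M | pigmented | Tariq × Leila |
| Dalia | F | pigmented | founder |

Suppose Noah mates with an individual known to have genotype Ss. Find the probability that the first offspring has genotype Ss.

1/2

Noah is albino, so Noah is ss.
The cross gives 1/2 Ss : 1/2 ss, so P(offspring has genotype Ss) = 1/2.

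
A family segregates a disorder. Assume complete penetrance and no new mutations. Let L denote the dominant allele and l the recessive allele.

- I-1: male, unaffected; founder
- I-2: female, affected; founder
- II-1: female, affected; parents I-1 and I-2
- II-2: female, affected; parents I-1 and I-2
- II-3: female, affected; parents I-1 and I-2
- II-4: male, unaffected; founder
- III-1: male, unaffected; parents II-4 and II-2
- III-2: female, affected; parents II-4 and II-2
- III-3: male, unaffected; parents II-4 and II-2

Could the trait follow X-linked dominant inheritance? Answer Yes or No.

A consistent assignment under X-linked dominant exists: I-1 X^l Y, I-2 X^L X^L, II-1 X^L X^l, II-2 X^L X^l, II-3 X^L X^l, II-4 X^l Y, III-1 X^l Y, III-2 X^L X^l, III-3 X^l Y.
In this assignment every recorded phenotype matches its genotype and every non-founder's genotype is obtainable from its parents' genotypes, so the pedigree is consistent.

Yes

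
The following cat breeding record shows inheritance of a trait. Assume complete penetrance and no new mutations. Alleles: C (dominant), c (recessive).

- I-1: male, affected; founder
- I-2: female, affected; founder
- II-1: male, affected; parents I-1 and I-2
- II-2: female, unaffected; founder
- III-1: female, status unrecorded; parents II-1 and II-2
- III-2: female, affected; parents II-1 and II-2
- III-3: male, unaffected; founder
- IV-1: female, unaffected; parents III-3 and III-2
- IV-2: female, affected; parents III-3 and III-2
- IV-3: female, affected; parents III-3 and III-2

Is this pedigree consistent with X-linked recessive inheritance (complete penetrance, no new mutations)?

Under X-linked recessive, IV-2 (affected, female) cannot arise from III-3 (unaffected) × III-2 (affected).

No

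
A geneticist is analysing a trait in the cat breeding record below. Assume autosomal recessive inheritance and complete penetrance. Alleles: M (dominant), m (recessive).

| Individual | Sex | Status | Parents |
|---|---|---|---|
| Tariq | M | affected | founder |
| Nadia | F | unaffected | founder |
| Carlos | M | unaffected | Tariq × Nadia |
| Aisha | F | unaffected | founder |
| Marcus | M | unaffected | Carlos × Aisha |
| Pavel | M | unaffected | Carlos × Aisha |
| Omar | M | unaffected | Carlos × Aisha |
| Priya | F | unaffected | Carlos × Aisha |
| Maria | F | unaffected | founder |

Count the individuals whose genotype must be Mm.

Obligate heterozygotes: Carlos is unaffected so carries M and received m from Tariq (mm), so Carlos is Mm.
Every other individual is either homozygous by phenotype or has at least one consistent homozygous assignment, so the count is 1.

1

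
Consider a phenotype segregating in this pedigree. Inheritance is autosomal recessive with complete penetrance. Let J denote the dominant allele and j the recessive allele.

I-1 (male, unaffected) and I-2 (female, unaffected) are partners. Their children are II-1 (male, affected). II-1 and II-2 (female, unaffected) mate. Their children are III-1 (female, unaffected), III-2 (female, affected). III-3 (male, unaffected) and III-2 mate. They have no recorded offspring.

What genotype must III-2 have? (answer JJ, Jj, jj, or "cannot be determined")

jj

III-2 is affected, so III-2 is jj.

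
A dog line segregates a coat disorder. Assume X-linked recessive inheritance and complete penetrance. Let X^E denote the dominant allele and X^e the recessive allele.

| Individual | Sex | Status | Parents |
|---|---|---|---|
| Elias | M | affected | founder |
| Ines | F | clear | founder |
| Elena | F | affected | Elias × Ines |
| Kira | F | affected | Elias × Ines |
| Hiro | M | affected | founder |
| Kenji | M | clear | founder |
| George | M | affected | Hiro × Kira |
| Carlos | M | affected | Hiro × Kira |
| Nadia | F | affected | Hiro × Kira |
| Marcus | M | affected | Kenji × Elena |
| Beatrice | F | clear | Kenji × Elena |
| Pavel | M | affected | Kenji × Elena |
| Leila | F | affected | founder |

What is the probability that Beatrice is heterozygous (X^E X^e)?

1

Beatrice is clear so carries E and received e from Elena (X^e X^e), so Beatrice is X^E X^e, giving P(X^E X^e) = 1.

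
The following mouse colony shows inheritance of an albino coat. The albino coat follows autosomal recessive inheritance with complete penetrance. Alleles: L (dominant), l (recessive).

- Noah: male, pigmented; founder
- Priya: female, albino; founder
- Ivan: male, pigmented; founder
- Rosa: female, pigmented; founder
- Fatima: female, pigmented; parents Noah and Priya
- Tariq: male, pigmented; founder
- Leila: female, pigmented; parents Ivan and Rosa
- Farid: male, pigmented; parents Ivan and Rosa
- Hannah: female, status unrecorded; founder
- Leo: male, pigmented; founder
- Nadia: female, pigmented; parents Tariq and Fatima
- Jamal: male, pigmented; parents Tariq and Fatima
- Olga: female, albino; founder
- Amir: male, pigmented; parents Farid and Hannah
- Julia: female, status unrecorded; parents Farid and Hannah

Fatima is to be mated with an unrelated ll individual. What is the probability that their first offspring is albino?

Fatima is pigmented so carries L and received l from Priya (ll), so Fatima is Ll.
The cross gives 1/2 Ll : 1/2 ll, so P(offspring is albino) = 1/2.

1/2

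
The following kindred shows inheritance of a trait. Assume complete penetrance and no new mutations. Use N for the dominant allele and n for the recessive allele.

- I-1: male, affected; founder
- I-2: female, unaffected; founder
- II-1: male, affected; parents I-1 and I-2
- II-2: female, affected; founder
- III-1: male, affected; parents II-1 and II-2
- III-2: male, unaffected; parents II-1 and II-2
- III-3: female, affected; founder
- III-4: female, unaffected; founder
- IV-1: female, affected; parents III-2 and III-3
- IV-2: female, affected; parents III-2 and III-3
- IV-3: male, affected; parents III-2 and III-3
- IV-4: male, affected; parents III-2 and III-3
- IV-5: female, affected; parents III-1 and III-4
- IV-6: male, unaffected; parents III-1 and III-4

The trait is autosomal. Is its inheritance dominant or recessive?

dominant

II-1 and II-2 are both affected yet have an unaffected child III-2. Under a recessive model two affected parents are homozygous and every child would be affected, so the trait cannot be recessive.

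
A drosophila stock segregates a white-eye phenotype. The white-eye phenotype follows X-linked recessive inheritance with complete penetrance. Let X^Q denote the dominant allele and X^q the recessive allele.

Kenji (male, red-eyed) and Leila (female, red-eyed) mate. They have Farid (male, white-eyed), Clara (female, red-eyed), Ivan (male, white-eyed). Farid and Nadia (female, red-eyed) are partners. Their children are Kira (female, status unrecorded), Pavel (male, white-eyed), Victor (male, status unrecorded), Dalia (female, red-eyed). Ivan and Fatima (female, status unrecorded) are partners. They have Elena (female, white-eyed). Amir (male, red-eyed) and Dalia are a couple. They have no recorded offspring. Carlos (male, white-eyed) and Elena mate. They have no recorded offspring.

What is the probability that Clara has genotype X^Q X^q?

1/2

Kenji is red-eyed, so Kenji is X^Q Y.
Leila is red-eyed so carries Q and passed q to Farid (X^q Y), so Leila is X^Q X^q.
Their cross gives offspring ratios 1/2 X^Q X^Q : 1/2 X^Q X^q. Conditioning on Clara being red-eyed, P(X^Q X^q) = 1/2 / 1 = 1/2.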